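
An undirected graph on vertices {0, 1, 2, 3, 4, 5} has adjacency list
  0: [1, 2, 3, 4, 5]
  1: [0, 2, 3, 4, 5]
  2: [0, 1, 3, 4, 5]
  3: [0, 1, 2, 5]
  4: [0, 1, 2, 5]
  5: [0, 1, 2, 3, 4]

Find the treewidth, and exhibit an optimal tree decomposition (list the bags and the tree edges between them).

The largest bag has 5 vertices, giving width 4; this decomposition certifies tw(G) ≤ 4. Conversely, {0, 1, 2, 3, 5} is a clique of size 5, and the vertices of any clique must share a bag in every tree decomposition; so some bag has ≥ 5 vertices and tw(G) ≥ 4. Therefore the treewidth is 4.

Treewidth 4.
Bags: B1 = {0, 1, 2, 4, 5}  B2 = {0, 1, 2, 3, 5}
Tree: B1–B2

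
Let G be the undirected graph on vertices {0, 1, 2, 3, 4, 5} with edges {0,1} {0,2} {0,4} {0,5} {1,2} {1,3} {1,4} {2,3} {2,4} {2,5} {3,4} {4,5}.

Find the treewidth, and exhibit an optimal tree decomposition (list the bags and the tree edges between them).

Treewidth 3.
One optimal decomposition is:
Bags: B1 = {0, 1, 2, 4}  B2 = {0, 2, 4, 5}  B3 = {1, 2, 3, 4}
Tree: B1–B2, B1–B3

Each bag holds 4 vertices, so the decomposition has width 3, which upper-bounds the treewidth. On the other hand G contains the 4-clique {0, 1, 2, 4}. A clique must lie in a single bag of any decomposition, so no decomposition can have width below 3. Therefore the treewidth is 3.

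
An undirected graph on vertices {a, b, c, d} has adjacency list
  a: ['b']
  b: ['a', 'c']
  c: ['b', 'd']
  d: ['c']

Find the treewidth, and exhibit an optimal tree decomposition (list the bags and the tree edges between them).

Every bag has size at most 2, so the width is 2 − 1 = 1 and tw(G) ≤ 1. Since G has at least one edge (e.g. b–c), it is not an edgeless graph, so tw(G) ≥ 1. Hence tw(G) = 1 exactly.

Treewidth 1.
Bags: B1 = {b, c}  B2 = {c, d}  B3 = {a, b}
Tree: B1–B2, B1–B3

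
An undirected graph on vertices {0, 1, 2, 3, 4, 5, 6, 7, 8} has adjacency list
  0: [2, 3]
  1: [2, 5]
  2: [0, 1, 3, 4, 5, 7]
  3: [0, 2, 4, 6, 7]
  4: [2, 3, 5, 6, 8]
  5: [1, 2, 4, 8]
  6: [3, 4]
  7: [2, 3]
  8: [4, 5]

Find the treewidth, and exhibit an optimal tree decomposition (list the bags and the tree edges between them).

The largest bag has 3 vertices, giving width 2; this decomposition certifies tw(G) ≤ 2. Conversely, {4, 5, 8} is a clique of size 3, and the vertices of any clique must share a bag in every tree decomposition; so some bag has ≥ 3 vertices and tw(G) ≥ 2. Hence tw(G) = 2 exactly.

Treewidth 2.
One optimal decomposition is:
Bags: B1 = {2, 4, 5}  B2 = {2, 3, 4}  B3 = {0, 2, 3}  B4 = {3, 4, 6}  B5 = {4, 5, 8}  B6 = {2, 3, 7}  B7 = {1, 2, 5}
Tree: B1–B2, B2–B3, B2–B4, B1–B5, B2–B6, B1–B7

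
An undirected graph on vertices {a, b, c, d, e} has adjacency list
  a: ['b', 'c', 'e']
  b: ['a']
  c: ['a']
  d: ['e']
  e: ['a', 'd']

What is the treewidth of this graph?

1

A width-1 tree decomposition is:
Bags: B1 = {a, c}  B2 = {a, b}  B3 = {a, e}  B4 = {d, e}
Tree: B1–B2, B1–B3, B3–B4
Each bag holds 2 vertices, so the decomposition has width 1, which upper-bounds the treewidth. Since G has at least one edge (e.g. c–a), it is not an edgeless graph, so tw(G) ≥ 1. Hence tw(G) = 1 exactly.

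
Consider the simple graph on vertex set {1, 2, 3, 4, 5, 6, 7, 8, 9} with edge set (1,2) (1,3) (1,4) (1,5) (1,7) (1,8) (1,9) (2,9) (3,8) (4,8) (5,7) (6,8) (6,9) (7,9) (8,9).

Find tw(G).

2

A width-2 tree decomposition is:
Bags: B1 = {1, 8, 9}  B2 = {1, 7, 9}  B3 = {1, 2, 9}  B4 = {1, 5, 7}  B5 = {6, 8, 9}  B6 = {1, 4, 8}  B7 = {1, 3, 8}
Tree: B1–B2, B1–B3, B2–B4, B1–B5, B1–B6, B1–B7
Each bag holds 3 vertices, so the decomposition has width 2, which upper-bounds the treewidth. Conversely, {1, 8, 9} is a clique of size 3, and the vertices of any clique must share a bag in every tree decomposition; so some bag has ≥ 3 vertices and tw(G) ≥ 2. The upper and lower bounds meet at 2, so that is the treewidth.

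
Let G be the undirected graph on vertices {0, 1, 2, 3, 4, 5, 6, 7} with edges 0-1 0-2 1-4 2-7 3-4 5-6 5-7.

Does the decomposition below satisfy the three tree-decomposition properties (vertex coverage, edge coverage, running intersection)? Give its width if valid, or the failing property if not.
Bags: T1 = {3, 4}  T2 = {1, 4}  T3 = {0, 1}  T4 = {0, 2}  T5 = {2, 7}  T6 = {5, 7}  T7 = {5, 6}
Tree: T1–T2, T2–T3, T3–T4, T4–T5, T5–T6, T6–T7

Checking the three conditions: (i) the bags cover all of {0, 1, 2, 3, 4, 5, 6, 7}; (ii) for each edge, some bag contains both endpoints; (iii) the bags containing any fixed vertex form a subtree. All hold, so the decomposition is valid with width 2 − 1 = 1.

Yes; width 1.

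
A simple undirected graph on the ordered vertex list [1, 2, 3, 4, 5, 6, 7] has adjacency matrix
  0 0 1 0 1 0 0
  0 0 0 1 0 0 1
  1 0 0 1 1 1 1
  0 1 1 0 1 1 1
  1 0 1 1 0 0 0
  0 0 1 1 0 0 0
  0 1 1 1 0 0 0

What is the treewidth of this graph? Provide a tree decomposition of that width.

Treewidth 2.
One such decomposition:
Bags: B1 = {3, 4, 5}  B2 = {3, 4, 7}  B3 = {2, 4, 7}  B4 = {3, 4, 6}  B5 = {1, 3, 5}
Tree: B1–B2, B2–B3, B1–B4, B1–B5

Each bag holds 3 vertices, so the decomposition has width 2, which upper-bounds the treewidth. Conversely, {2, 4, 7} is a clique of size 3, and the vertices of any clique must share a bag in every tree decomposition; so some bag has ≥ 3 vertices and tw(G) ≥ 2. The upper and lower bounds meet at 2, so that is the treewidth.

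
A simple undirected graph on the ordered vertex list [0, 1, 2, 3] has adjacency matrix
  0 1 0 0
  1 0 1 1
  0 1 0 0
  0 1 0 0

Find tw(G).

A width-1 tree decomposition is:
Bags: B1 = {1, 2}  B2 = {0, 1}  B3 = {1, 3}
Tree: B1–B2, B2–B3
The largest bag has 2 vertices, giving width 1; this decomposition certifies tw(G) ≤ 1. Any graph with an edge has treewidth ≥ 1, and G has the edge 2–1. Combining the bounds, tw(G) = 1.

1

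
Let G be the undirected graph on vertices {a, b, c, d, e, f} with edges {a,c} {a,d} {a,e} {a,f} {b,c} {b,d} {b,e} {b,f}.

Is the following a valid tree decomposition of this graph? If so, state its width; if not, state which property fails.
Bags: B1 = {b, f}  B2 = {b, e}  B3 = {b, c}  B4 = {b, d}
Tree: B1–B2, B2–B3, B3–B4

No — vertex a appears in no bag.

A tree decomposition must satisfy three properties: every vertex lies in some bag; for every edge, both endpoints lie together in some bag; and for every vertex, the bags containing it form a connected subtree. Here vertex a appears in no bag, so the decomposition is invalid.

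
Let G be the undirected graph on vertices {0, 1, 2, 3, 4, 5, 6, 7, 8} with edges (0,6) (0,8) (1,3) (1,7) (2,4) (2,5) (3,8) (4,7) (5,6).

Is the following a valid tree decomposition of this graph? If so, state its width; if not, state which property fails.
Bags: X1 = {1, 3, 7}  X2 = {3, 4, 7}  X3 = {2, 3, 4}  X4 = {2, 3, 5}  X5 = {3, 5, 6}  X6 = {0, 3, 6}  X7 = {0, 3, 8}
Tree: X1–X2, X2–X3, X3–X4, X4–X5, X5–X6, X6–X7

Yes; width 2.

Checking the three conditions: (i) the bags cover all of {0, 1, 2, 3, 4, 5, 6, 7, 8}; (ii) for each edge, some bag contains both endpoints; (iii) the bags containing any fixed vertex form a subtree. All hold, so the decomposition is valid with width 3 − 1 = 2.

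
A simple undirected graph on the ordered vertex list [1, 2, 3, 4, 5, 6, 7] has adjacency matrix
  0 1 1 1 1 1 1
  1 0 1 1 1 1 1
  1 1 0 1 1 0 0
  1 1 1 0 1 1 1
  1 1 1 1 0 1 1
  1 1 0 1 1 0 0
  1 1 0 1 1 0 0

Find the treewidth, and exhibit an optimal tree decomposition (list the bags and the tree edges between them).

Treewidth 4.
One such decomposition:
Bags: B1 = {1, 2, 3, 4, 5}  B2 = {1, 2, 4, 5, 7}  B3 = {1, 2, 4, 5, 6}
Tree: B1–B2, B1–B3

Every bag has size at most 5, so the width is 5 − 1 = 4 and tw(G) ≤ 4. On the other hand G contains the 5-clique {1, 2, 3, 4, 5}. A clique must lie in a single bag of any decomposition, so no decomposition can have width below 4. Therefore the treewidth is 4.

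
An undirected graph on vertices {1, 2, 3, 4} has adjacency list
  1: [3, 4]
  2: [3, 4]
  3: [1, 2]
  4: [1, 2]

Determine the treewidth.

A width-2 tree decomposition is:
Bags: B1 = {1, 3, 4}  B2 = {2, 3, 4}
Tree: B1–B2
The largest bag has 3 vertices, giving width 2; this decomposition certifies tw(G) ≤ 2. The edges 3–1–4–2–3 form a cycle, so G is not a tree and its treewidth is at least 2. Therefore the treewidth is 2.

2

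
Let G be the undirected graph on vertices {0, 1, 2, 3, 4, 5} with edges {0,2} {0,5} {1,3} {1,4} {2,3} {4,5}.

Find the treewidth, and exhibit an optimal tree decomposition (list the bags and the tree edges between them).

Treewidth 2.
One optimal decomposition is:
Bags: B1 = {0, 2, 3}  B2 = {0, 3, 5}  B3 = {3, 4, 5}  B4 = {1, 3, 4}
Tree: B1–B2, B2–B3, B3–B4

Each bag holds 3 vertices, so the decomposition has width 2, which upper-bounds the treewidth. The edges 3–2–0–5–4–1–3 form a cycle, so G is not a tree and its treewidth is at least 2. The upper and lower bounds meet at 2, so that is the treewidth.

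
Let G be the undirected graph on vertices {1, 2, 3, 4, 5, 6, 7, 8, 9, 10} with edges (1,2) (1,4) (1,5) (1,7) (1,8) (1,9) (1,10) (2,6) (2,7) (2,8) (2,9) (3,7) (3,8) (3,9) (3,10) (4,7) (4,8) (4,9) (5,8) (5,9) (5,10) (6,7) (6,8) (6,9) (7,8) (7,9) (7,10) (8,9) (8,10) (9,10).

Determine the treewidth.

A width-4 tree decomposition is:
Bags: B1 = {1, 7, 8, 9, 10}  B2 = {1, 2, 7, 8, 9}  B3 = {3, 7, 8, 9, 10}  B4 = {1, 5, 8, 9, 10}  B5 = {2, 6, 7, 8, 9}  B6 = {1, 4, 7, 8, 9}
Tree: B1–B2, B1–B3, B1–B4, B2–B5, B1–B6
Every bag has size at most 5, so the width is 5 − 1 = 4 and tw(G) ≤ 4. Conversely, {1, 5, 8, 9, 10} is a clique of size 5, and the vertices of any clique must share a bag in every tree decomposition; so some bag has ≥ 5 vertices and tw(G) ≥ 4. Combining the bounds, tw(G) = 4.

4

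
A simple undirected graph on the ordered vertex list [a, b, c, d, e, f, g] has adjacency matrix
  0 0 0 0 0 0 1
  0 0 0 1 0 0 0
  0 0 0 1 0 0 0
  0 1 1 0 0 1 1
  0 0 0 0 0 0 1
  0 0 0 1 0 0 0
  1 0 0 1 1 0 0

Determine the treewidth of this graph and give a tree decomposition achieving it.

Treewidth 1.
One optimal decomposition is:
Bags: B1 = {c, d}  B2 = {d, g}  B3 = {e, g}  B4 = {d, f}  B5 = {a, g}  B6 = {b, d}
Tree: B1–B2, B2–B3, B1–B4, B2–B5, B4–B6

Every bag has size at most 2, so the width is 2 − 1 = 1 and tw(G) ≤ 1. Any graph with an edge has treewidth ≥ 1, and G has the edge c–d. Hence tw(G) = 1 exactly.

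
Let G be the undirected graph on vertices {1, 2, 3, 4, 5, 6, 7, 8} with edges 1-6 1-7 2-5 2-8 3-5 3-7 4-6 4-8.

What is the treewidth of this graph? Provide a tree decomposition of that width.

Treewidth 2.
One optimal decomposition is:
Bags: B1 = {2, 4, 8}  B2 = {2, 4, 6}  B3 = {1, 2, 6}  B4 = {1, 2, 7}  B5 = {2, 3, 7}  B6 = {2, 3, 5}
Tree: B1–B2, B2–B3, B3–B4, B4–B5, B5–B6

Each bag holds 3 vertices, so the decomposition has width 2, which upper-bounds the treewidth. Since 2–8–4–6–1–7–3–5–2 is a cycle in G, G is not acyclic. Forests are exactly the graphs of treewidth ≤ 1, so tw(G) ≥ 2. Hence tw(G) = 2 exactly.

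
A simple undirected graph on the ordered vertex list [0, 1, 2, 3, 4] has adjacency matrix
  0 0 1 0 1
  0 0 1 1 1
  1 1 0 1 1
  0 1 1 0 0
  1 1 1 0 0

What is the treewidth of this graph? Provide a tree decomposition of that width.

The largest bag has 3 vertices, giving width 2; this decomposition certifies tw(G) ≤ 2. Conversely, {0, 2, 4} is a clique of size 3, and the vertices of any clique must share a bag in every tree decomposition; so some bag has ≥ 3 vertices and tw(G) ≥ 2. Therefore the treewidth is 2.

Treewidth 2.
One optimal decomposition is:
Bags: B1 = {1, 2, 3}  B2 = {1, 2, 4}  B3 = {0, 2, 4}
Tree: B1–B2, B2–B3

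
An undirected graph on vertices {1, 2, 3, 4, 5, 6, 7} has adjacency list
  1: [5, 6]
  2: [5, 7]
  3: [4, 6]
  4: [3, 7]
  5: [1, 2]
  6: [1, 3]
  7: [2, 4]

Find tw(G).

A width-2 tree decomposition is:
Bags: B1 = {3, 4, 6}  B2 = {1, 4, 6}  B3 = {1, 4, 5}  B4 = {2, 4, 5}  B5 = {2, 4, 7}
Tree: B1–B2, B2–B3, B3–B4, B4–B5
Each bag holds 3 vertices, so the decomposition has width 2, which upper-bounds the treewidth. For the lower bound, G contains the cycle 4–3–6–1–5–2–7–4, so G is not a forest; only forests have treewidth ≤ 1, hence tw(G) ≥ 2. The upper and lower bounds meet at 2, so that is the treewidth.

2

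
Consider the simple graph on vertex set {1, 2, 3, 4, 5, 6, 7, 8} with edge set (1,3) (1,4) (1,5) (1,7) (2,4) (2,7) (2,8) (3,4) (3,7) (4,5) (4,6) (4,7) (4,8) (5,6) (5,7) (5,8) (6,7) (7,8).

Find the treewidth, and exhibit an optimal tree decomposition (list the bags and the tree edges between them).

The largest bag has 4 vertices, giving width 3; this decomposition certifies tw(G) ≤ 3. Conversely, {2, 4, 7, 8} is a clique of size 4, and the vertices of any clique must share a bag in every tree decomposition; so some bag has ≥ 4 vertices and tw(G) ≥ 3. Combining the bounds, tw(G) = 3.

Treewidth 3.
Bags: B1 = {4, 5, 7, 8}  B2 = {4, 5, 6, 7}  B3 = {1, 4, 5, 7}  B4 = {1, 3, 4, 7}  B5 = {2, 4, 7, 8}
Tree: B1–B2, B1–B3, B3–B4, B1–B5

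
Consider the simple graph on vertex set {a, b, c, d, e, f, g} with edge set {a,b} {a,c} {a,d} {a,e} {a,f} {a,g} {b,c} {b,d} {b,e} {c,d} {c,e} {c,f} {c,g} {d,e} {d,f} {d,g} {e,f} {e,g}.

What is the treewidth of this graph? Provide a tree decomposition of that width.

Treewidth 4.
Bags: B1 = {a, c, d, e, g}  B2 = {a, b, c, d, e}  B3 = {a, c, d, e, f}
Tree: B1–B2, B2–B3

Each bag holds 5 vertices, so the decomposition has width 4, which upper-bounds the treewidth. Conversely, {a, c, d, e, g} is a clique of size 5, and the vertices of any clique must share a bag in every tree decomposition; so some bag has ≥ 5 vertices and tw(G) ≥ 4. Hence tw(G) = 4 exactly.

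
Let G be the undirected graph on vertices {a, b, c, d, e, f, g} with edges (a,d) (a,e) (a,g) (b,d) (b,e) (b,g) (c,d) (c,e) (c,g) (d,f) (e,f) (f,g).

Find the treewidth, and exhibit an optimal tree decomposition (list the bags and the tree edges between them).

Every bag has size at most 4, so the width is 4 − 1 = 3 and tw(G) ≤ 3. For the lower bound: the 4 vertex sets {b,g}, {d,f}, {e}, {a} are disjoint, each induces a connected subgraph, and every pair is joined by at least one edge of G. Contracting each set to a single vertex therefore yields K_{4} as a minor, and since treewidth is minor-monotone, tw(G) ≥ tw(K_{4}) = 3. Hence tw(G) = 3 exactly.

Treewidth 3.
One such decomposition:
Bags: B1 = {b, d, e, g}  B2 = {d, e, f, g}  B3 = {a, d, e, g}  B4 = {c, d, e, g}
Tree: B1–B2, B2–B3, B3–B4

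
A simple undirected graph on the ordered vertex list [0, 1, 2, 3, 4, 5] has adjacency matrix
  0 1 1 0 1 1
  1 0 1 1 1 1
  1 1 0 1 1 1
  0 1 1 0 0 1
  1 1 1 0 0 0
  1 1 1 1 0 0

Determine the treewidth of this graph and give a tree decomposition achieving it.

Each bag holds 4 vertices, so the decomposition has width 3, which upper-bounds the treewidth. For the lower bound, the 4 vertices {0, 1, 2, 4} are pairwise adjacent, and any tree decomposition puts a clique entirely inside one bag — forcing width ≥ 3. The upper and lower bounds meet at 3, so that is the treewidth.

Treewidth 3.
One such decomposition:
Bags: B1 = {0, 1, 2, 5}  B2 = {0, 1, 2, 4}  B3 = {1, 2, 3, 5}
Tree: B1–B2, B1–B3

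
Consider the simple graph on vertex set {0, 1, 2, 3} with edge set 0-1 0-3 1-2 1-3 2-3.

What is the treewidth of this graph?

2

A width-2 tree decomposition is:
Bags: B1 = {1, 2, 3}  B2 = {0, 1, 3}
Tree: B1–B2
The largest bag has 3 vertices, giving width 2; this decomposition certifies tw(G) ≤ 2. Conversely, {0, 1, 3} is a clique of size 3, and the vertices of any clique must share a bag in every tree decomposition; so some bag has ≥ 3 vertices and tw(G) ≥ 2. Therefore the treewidth is 2.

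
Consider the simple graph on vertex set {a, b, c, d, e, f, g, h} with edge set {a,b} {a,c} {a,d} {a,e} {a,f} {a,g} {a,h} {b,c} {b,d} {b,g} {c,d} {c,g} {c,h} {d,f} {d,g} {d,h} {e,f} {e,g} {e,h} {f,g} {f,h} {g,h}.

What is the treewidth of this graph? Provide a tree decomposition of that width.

Every bag has size at most 5, so the width is 5 − 1 = 4 and tw(G) ≤ 4. For the lower bound, the 5 vertices {a, c, d, g, h} are pairwise adjacent, and any tree decomposition puts a clique entirely inside one bag — forcing width ≥ 4. Combining the bounds, tw(G) = 4.

Treewidth 4.
One optimal decomposition is:
Bags: B1 = {a, e, f, g, h}  B2 = {a, d, f, g, h}  B3 = {a, c, d, g, h}  B4 = {a, b, c, d, g}
Tree: B1–B2, B2–B3, B3–B4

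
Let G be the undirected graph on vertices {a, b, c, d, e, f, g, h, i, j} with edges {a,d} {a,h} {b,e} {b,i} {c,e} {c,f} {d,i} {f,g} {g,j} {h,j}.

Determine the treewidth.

2

A width-2 tree decomposition is:
Bags: B1 = {g, h, j}  B2 = {f, g, h}  B3 = {c, f, h}  B4 = {c, e, h}  B5 = {b, e, h}  B6 = {b, h, i}  B7 = {d, h, i}  B8 = {a, d, h}
Tree: B1–B2, B2–B3, B3–B4, B4–B5, B5–B6, B6–B7, B7–B8
Every bag has size at most 3, so the width is 3 − 1 = 2 and tw(G) ≤ 2. For the lower bound, G contains the cycle h–j–g–f–c–e–b–i–d–a–h, so G is not a forest; only forests have treewidth ≤ 1, hence tw(G) ≥ 2. Hence tw(G) = 2 exactly.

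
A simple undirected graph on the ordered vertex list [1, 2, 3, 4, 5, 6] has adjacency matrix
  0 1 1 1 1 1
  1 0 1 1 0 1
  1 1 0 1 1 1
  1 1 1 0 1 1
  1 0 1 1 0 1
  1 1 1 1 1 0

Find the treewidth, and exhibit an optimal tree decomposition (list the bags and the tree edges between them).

The largest bag has 5 vertices, giving width 4; this decomposition certifies tw(G) ≤ 4. On the other hand G contains the 5-clique {1, 2, 3, 4, 6}. A clique must lie in a single bag of any decomposition, so no decomposition can have width below 4. Hence tw(G) = 4 exactly.

Treewidth 4.
One such decomposition:
Bags: B1 = {1, 3, 4, 5, 6}  B2 = {1, 2, 3, 4, 6}
Tree: B1–B2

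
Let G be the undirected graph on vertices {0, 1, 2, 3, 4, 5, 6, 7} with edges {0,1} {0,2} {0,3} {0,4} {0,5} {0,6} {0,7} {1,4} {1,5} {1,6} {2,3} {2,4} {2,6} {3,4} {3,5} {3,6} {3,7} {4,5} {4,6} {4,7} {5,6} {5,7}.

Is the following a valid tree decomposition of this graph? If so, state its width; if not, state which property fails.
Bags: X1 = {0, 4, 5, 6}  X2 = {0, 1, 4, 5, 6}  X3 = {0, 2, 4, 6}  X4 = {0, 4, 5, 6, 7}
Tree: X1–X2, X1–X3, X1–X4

No — vertex 3 appears in no bag.

A tree decomposition must satisfy three properties: every vertex lies in some bag; for every edge, both endpoints lie together in some bag; and for every vertex, the bags containing it form a connected subtree. Here vertex 3 appears in no bag, so the decomposition is invalid.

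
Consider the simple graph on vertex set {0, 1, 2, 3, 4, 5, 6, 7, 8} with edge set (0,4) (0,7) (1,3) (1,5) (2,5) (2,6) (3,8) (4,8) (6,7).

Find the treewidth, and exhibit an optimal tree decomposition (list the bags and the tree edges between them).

Treewidth 2.
Bags: B1 = {0, 4, 8}  B2 = {0, 7, 8}  B3 = {6, 7, 8}  B4 = {2, 6, 8}  B5 = {2, 5, 8}  B6 = {1, 5, 8}  B7 = {1, 3, 8}
Tree: B1–B2, B2–B3, B3–B4, B4–B5, B5–B6, B6–B7

Each bag holds 3 vertices, so the decomposition has width 2, which upper-bounds the treewidth. Since 8–4–0–7–6–2–5–1–3–8 is a cycle in G, G is not acyclic. Forests are exactly the graphs of treewidth ≤ 1, so tw(G) ≥ 2. The upper and lower bounds meet at 2, so that is the treewidth.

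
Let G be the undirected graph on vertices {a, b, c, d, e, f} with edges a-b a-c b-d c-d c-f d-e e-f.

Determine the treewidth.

A width-2 tree decomposition is:
Bags: B1 = {a, b, c}  B2 = {b, c, d}  B3 = {c, d, f}  B4 = {d, e, f}
Tree: B1–B2, B2–B3, B3–B4
The largest bag has 3 vertices, giving width 2; this decomposition certifies tw(G) ≤ 2. For the lower bound, G contains the cycle a–b–d–c–a, so G is not a forest; only forests have treewidth ≤ 1, hence tw(G) ≥ 2. Therefore the treewidth is 2.

2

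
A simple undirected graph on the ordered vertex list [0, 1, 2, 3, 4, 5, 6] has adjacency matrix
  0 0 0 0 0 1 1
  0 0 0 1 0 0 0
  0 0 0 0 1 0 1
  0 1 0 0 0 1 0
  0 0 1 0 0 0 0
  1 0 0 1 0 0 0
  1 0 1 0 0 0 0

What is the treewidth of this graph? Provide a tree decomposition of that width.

Treewidth 1.
One such decomposition:
Bags: B1 = {1, 3}  B2 = {3, 5}  B3 = {0, 5}  B4 = {0, 6}  B5 = {2, 6}  B6 = {2, 4}
Tree: B1–B2, B2–B3, B3–B4, B4–B5, B5–B6

The largest bag has 2 vertices, giving width 1; this decomposition certifies tw(G) ≤ 1. G has an edge, so its treewidth is at least 1. Combining the bounds, tw(G) = 1.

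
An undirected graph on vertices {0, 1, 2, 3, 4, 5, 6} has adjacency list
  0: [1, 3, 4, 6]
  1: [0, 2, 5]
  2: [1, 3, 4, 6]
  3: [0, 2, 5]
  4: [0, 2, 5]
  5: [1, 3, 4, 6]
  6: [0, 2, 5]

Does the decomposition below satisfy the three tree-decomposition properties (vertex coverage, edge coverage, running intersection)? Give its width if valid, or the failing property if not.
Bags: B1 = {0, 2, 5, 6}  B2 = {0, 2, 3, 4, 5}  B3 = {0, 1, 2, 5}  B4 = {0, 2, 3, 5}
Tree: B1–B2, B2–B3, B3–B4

No — bags containing vertex 3 are not connected in the tree.

A tree decomposition must satisfy three properties: every vertex lies in some bag; for every edge, both endpoints lie together in some bag; and for every vertex, the bags containing it form a connected subtree. Here bags containing vertex 3 are not connected in the tree, so the decomposition is invalid.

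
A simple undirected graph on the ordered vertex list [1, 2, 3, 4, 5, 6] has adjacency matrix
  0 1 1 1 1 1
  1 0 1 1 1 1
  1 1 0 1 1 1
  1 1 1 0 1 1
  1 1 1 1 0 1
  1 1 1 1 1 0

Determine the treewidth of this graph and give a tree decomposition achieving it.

Treewidth 5.
One optimal decomposition is:
Bags: B1 = {1, 2, 3, 4, 5, 6}
Tree: (single bag)

With just one bag of size 6, the width is 6 − 1 = 5, so tw(G) ≤ 5. Conversely, {1, 2, 3, 4, 5, 6} is a clique of size 6, and the vertices of any clique must share a bag in every tree decomposition; so some bag has ≥ 6 vertices and tw(G) ≥ 5. Therefore the treewidth is 5.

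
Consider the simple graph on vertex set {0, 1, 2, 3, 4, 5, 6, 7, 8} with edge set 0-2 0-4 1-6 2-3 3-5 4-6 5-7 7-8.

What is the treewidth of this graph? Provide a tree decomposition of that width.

Treewidth 1.
One such decomposition:
Bags: B1 = {1, 6}  B2 = {4, 6}  B3 = {0, 4}  B4 = {0, 2}  B5 = {2, 3}  B6 = {3, 5}  B7 = {5, 7}  B8 = {7, 8}
Tree: B1–B2, B2–B3, B3–B4, B4–B5, B5–B6, B6–B7, B7–B8

Each bag holds 2 vertices, so the decomposition has width 1, which upper-bounds the treewidth. G has an edge, so its treewidth is at least 1. Therefore the treewidth is 1.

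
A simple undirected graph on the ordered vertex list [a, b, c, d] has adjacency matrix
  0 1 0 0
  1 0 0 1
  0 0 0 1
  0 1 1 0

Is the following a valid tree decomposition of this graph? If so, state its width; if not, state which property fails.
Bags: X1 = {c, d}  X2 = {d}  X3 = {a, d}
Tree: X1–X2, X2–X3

A tree decomposition must satisfy three properties: every vertex lies in some bag; for every edge, both endpoints lie together in some bag; and for every vertex, the bags containing it form a connected subtree. Here vertex b appears in no bag, so the decomposition is invalid.

No — vertex b appears in no bag.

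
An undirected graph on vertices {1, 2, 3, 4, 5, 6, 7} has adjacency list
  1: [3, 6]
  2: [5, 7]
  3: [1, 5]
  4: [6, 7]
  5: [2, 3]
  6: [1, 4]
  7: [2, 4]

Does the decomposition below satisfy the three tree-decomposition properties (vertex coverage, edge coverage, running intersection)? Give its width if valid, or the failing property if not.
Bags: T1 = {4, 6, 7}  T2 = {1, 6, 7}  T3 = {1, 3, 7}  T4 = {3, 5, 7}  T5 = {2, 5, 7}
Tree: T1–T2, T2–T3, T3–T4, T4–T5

Yes; width 2.

Checking the three conditions: (i) the bags cover all of {1, 2, 3, 4, 5, 6, 7}; (ii) for each edge, some bag contains both endpoints; (iii) the bags containing any fixed vertex form a subtree. All hold, so the decomposition is valid with width 3 − 1 = 2.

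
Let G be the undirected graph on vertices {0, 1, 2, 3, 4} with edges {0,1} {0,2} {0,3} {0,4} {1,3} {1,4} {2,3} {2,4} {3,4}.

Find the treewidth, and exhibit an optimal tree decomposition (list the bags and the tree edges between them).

Treewidth 3.
One optimal decomposition is:
Bags: B1 = {0, 1, 3, 4}  B2 = {0, 2, 3, 4}
Tree: B1–B2

Each bag holds 4 vertices, so the decomposition has width 3, which upper-bounds the treewidth. Conversely, {0, 1, 3, 4} is a clique of size 4, and the vertices of any clique must share a bag in every tree decomposition; so some bag has ≥ 4 vertices and tw(G) ≥ 3. The upper and lower bounds meet at 3, so that is the treewidth.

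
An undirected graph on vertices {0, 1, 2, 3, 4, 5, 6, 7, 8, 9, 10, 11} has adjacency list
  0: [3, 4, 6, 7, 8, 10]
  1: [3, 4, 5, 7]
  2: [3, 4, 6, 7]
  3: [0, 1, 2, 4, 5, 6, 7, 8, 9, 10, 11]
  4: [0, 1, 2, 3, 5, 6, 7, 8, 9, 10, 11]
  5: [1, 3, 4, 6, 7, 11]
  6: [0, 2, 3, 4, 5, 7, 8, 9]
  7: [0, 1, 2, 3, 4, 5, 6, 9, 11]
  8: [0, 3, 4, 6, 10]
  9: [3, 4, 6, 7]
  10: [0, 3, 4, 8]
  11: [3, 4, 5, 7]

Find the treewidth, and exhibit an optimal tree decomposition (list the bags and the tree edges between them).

Treewidth 4.
One optimal decomposition is:
Bags: B1 = {3, 4, 5, 6, 7}  B2 = {0, 3, 4, 6, 7}  B3 = {3, 4, 6, 7, 9}  B4 = {1, 3, 4, 5, 7}  B5 = {0, 3, 4, 6, 8}  B6 = {2, 3, 4, 6, 7}  B7 = {0, 3, 4, 8, 10}  B8 = {3, 4, 5, 7, 11}
Tree: B1–B2, B1–B3, B1–B4, B2–B5, B1–B6, B5–B7, B4–B8

The largest bag has 5 vertices, giving width 4; this decomposition certifies tw(G) ≤ 4. Conversely, {0, 3, 4, 8, 10} is a clique of size 5, and the vertices of any clique must share a bag in every tree decomposition; so some bag has ≥ 5 vertices and tw(G) ≥ 4. Hence tw(G) = 4 exactly.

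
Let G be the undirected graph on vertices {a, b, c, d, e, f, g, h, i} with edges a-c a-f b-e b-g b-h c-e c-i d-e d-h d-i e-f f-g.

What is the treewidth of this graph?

A width-3 tree decomposition is:
Bags: B1 = {a, b, f, g}  B2 = {a, b, e, f}  B3 = {a, b, c, e}  B4 = {b, c, e, h}  B5 = {c, d, e, h}  B6 = {c, d, h, i}
Tree: B1–B2, B2–B3, B3–B4, B4–B5, B5–B6
Every bag has size at most 4, so the width is 4 − 1 = 3 and tw(G) ≤ 3. For the lower bound: the 4 vertex sets {a,f,g}, {b}, {e}, {c,d,h,i} are disjoint, each induces a connected subgraph, and every pair is joined by at least one edge of G. Contracting each set to a single vertex therefore yields K_{4} as a minor, and since treewidth is minor-monotone, tw(G) ≥ tw(K_{4}) = 3. Therefore the treewidth is 3.

3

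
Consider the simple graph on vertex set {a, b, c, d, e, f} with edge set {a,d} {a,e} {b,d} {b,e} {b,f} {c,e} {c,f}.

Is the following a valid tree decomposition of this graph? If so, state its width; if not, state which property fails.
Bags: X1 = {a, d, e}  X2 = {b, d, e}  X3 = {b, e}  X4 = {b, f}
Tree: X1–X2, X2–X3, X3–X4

No — vertex c appears in no bag.

A tree decomposition must satisfy three properties: every vertex lies in some bag; for every edge, both endpoints lie together in some bag; and for every vertex, the bags containing it form a connected subtree. Here vertex c appears in no bag, so the decomposition is invalid.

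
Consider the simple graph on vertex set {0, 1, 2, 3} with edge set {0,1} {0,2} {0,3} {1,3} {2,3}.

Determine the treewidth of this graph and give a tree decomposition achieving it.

Treewidth 2.
One optimal decomposition is:
Bags: B1 = {0, 1, 3}  B2 = {0, 2, 3}
Tree: B1–B2

Every bag has size at most 3, so the width is 3 − 1 = 2 and tw(G) ≤ 2. On the other hand G contains the 3-clique {0, 1, 3}. A clique must lie in a single bag of any decomposition, so no decomposition can have width below 2. Therefore the treewidth is 2.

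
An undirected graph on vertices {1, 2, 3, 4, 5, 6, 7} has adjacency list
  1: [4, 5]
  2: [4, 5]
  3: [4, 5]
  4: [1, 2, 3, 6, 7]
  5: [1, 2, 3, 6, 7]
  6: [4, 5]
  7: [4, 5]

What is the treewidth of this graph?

2

A width-2 tree decomposition is:
Bags: B1 = {4, 5, 6}  B2 = {4, 5, 7}  B3 = {2, 4, 5}  B4 = {3, 4, 5}  B5 = {1, 4, 5}
Tree: B1–B2, B2–B3, B3–B4, B4–B5
Every bag has size at most 3, so the width is 3 − 1 = 2 and tw(G) ≤ 2. The edges 4–6–5–7–4 form a cycle, so G is not a tree and its treewidth is at least 2. Hence tw(G) = 2 exactly.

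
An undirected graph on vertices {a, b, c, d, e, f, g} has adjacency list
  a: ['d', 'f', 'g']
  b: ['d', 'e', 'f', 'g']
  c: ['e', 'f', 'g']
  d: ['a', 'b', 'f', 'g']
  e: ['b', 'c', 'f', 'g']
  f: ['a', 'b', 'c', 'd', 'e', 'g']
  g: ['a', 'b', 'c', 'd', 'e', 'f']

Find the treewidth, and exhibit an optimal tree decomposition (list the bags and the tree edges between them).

Treewidth 3.
One optimal decomposition is:
Bags: B1 = {b, e, f, g}  B2 = {b, d, f, g}  B3 = {a, d, f, g}  B4 = {c, e, f, g}
Tree: B1–B2, B2–B3, B1–B4

Each bag holds 4 vertices, so the decomposition has width 3, which upper-bounds the treewidth. For the lower bound, the 4 vertices {a, d, f, g} are pairwise adjacent, and any tree decomposition puts a clique entirely inside one bag — forcing width ≥ 3. Therefore the treewidth is 3.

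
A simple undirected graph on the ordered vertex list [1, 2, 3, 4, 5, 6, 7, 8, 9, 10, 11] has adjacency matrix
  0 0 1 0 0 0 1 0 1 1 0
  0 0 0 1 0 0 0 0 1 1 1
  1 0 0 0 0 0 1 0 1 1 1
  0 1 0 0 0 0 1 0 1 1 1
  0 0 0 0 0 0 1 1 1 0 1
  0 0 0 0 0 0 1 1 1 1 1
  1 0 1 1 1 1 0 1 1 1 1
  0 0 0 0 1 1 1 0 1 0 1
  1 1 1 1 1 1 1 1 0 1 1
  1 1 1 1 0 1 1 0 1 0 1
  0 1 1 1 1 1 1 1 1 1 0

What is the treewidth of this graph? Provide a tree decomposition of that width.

Treewidth 4.
One such decomposition:
Bags: B1 = {4, 7, 9, 10, 11}  B2 = {3, 7, 9, 10, 11}  B3 = {6, 7, 9, 10, 11}  B4 = {2, 4, 9, 10, 11}  B5 = {6, 7, 8, 9, 11}  B6 = {1, 3, 7, 9, 10}  B7 = {5, 7, 8, 9, 11}
Tree: B1–B2, B2–B3, B1–B4, B3–B5, B2–B6, B5–B7

The largest bag has 5 vertices, giving width 4; this decomposition certifies tw(G) ≤ 4. On the other hand G contains the 5-clique {2, 4, 9, 10, 11}. A clique must lie in a single bag of any decomposition, so no decomposition can have width below 4. Hence tw(G) = 4 exactly.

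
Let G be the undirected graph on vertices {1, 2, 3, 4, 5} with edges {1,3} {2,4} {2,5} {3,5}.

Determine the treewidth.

A width-1 tree decomposition is:
Bags: B1 = {2, 4}  B2 = {2, 5}  B3 = {3, 5}  B4 = {1, 3}
Tree: B1–B2, B2–B3, B3–B4
Every bag has size at most 2, so the width is 2 − 1 = 1 and tw(G) ≤ 1. Any graph with an edge has treewidth ≥ 1, and G has the edge 4–2. Hence tw(G) = 1 exactly.

1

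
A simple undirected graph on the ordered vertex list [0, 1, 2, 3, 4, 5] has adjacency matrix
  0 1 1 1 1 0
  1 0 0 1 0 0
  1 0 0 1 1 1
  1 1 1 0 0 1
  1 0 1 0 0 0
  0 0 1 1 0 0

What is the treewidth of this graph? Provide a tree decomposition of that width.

Every bag has size at most 3, so the width is 3 − 1 = 2 and tw(G) ≤ 2. For the lower bound, the 3 vertices {0, 1, 3} are pairwise adjacent, and any tree decomposition puts a clique entirely inside one bag — forcing width ≥ 2. Hence tw(G) = 2 exactly.

Treewidth 2.
Bags: B1 = {0, 2, 4}  B2 = {0, 2, 3}  B3 = {2, 3, 5}  B4 = {0, 1, 3}
Tree: B1–B2, B2–B3, B2–B4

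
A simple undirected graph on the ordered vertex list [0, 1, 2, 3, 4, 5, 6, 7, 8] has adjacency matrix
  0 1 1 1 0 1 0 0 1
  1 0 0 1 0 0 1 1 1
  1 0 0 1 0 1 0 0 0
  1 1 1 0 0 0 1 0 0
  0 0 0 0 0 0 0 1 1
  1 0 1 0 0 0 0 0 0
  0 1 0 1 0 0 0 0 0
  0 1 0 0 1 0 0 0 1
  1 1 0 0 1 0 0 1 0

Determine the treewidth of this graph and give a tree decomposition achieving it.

Treewidth 2.
Bags: B1 = {0, 1, 8}  B2 = {0, 1, 3}  B3 = {0, 2, 3}  B4 = {1, 7, 8}  B5 = {1, 3, 6}  B6 = {0, 2, 5}  B7 = {4, 7, 8}
Tree: B1–B2, B2–B3, B1–B4, B2–B5, B3–B6, B4–B7

Each bag holds 3 vertices, so the decomposition has width 2, which upper-bounds the treewidth. For the lower bound, the 3 vertices {0, 1, 8} are pairwise adjacent, and any tree decomposition puts a clique entirely inside one bag — forcing width ≥ 2. The upper and lower bounds meet at 2, so that is the treewidth.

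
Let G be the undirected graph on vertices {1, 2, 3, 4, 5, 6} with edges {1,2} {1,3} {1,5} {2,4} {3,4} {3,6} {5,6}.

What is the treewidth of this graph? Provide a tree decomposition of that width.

Treewidth 2.
Bags: B1 = {2, 3, 4}  B2 = {1, 2, 3}  B3 = {1, 3, 6}  B4 = {1, 5, 6}
Tree: B1–B2, B2–B3, B3–B4

Every bag has size at most 3, so the width is 3 − 1 = 2 and tw(G) ≤ 2. Since 4–2–1–3–4 is a cycle in G, G is not acyclic. Forests are exactly the graphs of treewidth ≤ 1, so tw(G) ≥ 2. Hence tw(G) = 2 exactly.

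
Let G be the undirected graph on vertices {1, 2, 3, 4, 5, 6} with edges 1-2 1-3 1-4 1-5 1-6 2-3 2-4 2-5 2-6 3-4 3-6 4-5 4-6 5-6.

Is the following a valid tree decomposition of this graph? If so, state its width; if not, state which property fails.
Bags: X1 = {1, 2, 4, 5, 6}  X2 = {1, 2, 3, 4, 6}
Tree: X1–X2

Yes; width 4.

Every vertex of G appears in some bag (union = {1, 2, 3, 4, 5, 6}); every edge is covered by a bag; and for each vertex v the set of bags containing v is connected in the bag tree. The decomposition is therefore valid. The largest bag has 5 vertices, so the width is 4.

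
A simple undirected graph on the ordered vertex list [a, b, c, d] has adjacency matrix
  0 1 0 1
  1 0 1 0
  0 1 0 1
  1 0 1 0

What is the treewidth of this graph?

2

A width-2 tree decomposition is:
Bags: B1 = {a, b, d}  B2 = {b, c, d}
Tree: B1–B2
Every bag has size at most 3, so the width is 3 − 1 = 2 and tw(G) ≤ 2. Since d–a–b–c–d is a cycle in G, G is not acyclic. Forests are exactly the graphs of treewidth ≤ 1, so tw(G) ≥ 2. Combining the bounds, tw(G) = 2.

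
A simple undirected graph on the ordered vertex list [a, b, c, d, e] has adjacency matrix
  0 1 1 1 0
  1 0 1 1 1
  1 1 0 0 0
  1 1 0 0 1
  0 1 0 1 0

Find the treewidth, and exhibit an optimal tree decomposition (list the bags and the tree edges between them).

Treewidth 2.
One such decomposition:
Bags: B1 = {a, b, d}  B2 = {a, b, c}  B3 = {b, d, e}
Tree: B1–B2, B1–B3

Every bag has size at most 3, so the width is 3 − 1 = 2 and tw(G) ≤ 2. For the lower bound, the 3 vertices {b, d, e} are pairwise adjacent, and any tree decomposition puts a clique entirely inside one bag — forcing width ≥ 2. Combining the bounds, tw(G) = 2.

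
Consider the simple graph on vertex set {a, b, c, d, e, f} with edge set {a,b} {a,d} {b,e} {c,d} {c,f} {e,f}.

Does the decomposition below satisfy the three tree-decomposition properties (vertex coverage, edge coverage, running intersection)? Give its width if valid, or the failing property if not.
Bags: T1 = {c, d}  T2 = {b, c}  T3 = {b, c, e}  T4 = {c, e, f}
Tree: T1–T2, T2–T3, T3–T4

A tree decomposition must satisfy three properties: every vertex lies in some bag; for every edge, both endpoints lie together in some bag; and for every vertex, the bags containing it form a connected subtree. Here vertex a appears in no bag, so the decomposition is invalid.

No — vertex a appears in no bag.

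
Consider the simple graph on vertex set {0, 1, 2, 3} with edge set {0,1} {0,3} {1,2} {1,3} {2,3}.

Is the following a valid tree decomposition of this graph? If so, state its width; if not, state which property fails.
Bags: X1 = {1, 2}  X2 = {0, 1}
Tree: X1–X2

No — vertex 3 appears in no bag.

A tree decomposition must satisfy three properties: every vertex lies in some bag; for every edge, both endpoints lie together in some bag; and for every vertex, the bags containing it form a connected subtree. Here vertex 3 appears in no bag, so the decomposition is invalid.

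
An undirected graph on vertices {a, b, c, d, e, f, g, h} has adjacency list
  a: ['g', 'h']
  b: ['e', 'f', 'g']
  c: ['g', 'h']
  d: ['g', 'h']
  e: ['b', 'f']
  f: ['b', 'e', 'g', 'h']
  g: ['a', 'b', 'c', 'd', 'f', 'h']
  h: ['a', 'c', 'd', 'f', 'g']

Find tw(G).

A width-2 tree decomposition is:
Bags: B1 = {f, g, h}  B2 = {b, f, g}  B3 = {b, e, f}  B4 = {c, g, h}  B5 = {a, g, h}  B6 = {d, g, h}
Tree: B1–B2, B2–B3, B1–B4, B4–B5, B4–B6
Each bag holds 3 vertices, so the decomposition has width 2, which upper-bounds the treewidth. Conversely, {d, g, h} is a clique of size 3, and the vertices of any clique must share a bag in every tree decomposition; so some bag has ≥ 3 vertices and tw(G) ≥ 2. The upper and lower bounds meet at 2, so that is the treewidth.

2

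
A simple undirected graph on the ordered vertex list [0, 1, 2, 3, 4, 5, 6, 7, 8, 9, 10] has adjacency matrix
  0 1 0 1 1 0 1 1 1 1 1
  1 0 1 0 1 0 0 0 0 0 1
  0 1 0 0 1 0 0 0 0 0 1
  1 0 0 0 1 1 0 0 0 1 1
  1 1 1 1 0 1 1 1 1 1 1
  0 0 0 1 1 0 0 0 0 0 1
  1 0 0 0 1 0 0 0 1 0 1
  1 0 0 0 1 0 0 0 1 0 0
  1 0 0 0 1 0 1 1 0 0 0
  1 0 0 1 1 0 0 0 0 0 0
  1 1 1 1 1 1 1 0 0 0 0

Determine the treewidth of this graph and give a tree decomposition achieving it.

Each bag holds 4 vertices, so the decomposition has width 3, which upper-bounds the treewidth. Conversely, {0, 4, 6, 8} is a clique of size 4, and the vertices of any clique must share a bag in every tree decomposition; so some bag has ≥ 4 vertices and tw(G) ≥ 3. Therefore the treewidth is 3.

Treewidth 3.
One such decomposition:
Bags: B1 = {0, 3, 4, 10}  B2 = {0, 1, 4, 10}  B3 = {0, 4, 6, 10}  B4 = {0, 3, 4, 9}  B5 = {0, 4, 6, 8}  B6 = {3, 4, 5, 10}  B7 = {1, 2, 4, 10}  B8 = {0, 4, 7, 8}
Tree: B1–B2, B1–B3, B1–B4, B3–B5, B1–B6, B2–B7, B5–B8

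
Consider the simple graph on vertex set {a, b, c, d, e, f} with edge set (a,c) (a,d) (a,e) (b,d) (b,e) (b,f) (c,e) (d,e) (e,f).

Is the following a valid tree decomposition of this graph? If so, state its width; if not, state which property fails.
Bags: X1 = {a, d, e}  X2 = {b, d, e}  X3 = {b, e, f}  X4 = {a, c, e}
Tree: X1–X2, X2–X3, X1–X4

Checking the three conditions: (i) the bags cover all of {a, b, c, d, e, f}; (ii) for each edge, some bag contains both endpoints; (iii) the bags containing any fixed vertex form a subtree. All hold, so the decomposition is valid with width 3 − 1 = 2.

Yes; width 2.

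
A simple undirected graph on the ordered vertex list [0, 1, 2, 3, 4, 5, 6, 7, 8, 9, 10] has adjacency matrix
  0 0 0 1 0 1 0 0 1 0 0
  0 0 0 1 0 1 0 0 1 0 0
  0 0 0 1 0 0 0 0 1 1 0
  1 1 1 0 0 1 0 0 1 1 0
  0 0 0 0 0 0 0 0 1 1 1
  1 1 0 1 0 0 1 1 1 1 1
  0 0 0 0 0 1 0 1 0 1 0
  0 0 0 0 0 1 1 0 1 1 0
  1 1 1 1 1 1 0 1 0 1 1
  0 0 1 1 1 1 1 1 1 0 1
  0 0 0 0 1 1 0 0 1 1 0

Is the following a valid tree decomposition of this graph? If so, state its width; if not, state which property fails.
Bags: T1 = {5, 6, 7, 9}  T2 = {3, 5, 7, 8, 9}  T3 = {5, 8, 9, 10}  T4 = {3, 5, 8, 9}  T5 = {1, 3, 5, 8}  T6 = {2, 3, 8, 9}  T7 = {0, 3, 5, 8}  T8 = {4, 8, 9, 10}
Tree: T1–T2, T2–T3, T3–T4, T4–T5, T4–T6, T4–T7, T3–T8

No — bags containing vertex 3 are not connected in the tree.

A tree decomposition must satisfy three properties: every vertex lies in some bag; for every edge, both endpoints lie together in some bag; and for every vertex, the bags containing it form a connected subtree. Here bags containing vertex 3 are not connected in the tree, so the decomposition is invalid.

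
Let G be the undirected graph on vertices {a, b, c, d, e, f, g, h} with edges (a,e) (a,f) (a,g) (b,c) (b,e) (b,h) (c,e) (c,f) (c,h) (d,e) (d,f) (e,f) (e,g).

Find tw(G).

A width-2 tree decomposition is:
Bags: B1 = {b, c, h}  B2 = {b, c, e}  B3 = {c, e, f}  B4 = {a, e, f}  B5 = {a, e, g}  B6 = {d, e, f}
Tree: B1–B2, B2–B3, B3–B4, B4–B5, B3–B6
Each bag holds 3 vertices, so the decomposition has width 2, which upper-bounds the treewidth. For the lower bound, the 3 vertices {a, e, g} are pairwise adjacent, and any tree decomposition puts a clique entirely inside one bag — forcing width ≥ 2. Therefore the treewidth is 2.

2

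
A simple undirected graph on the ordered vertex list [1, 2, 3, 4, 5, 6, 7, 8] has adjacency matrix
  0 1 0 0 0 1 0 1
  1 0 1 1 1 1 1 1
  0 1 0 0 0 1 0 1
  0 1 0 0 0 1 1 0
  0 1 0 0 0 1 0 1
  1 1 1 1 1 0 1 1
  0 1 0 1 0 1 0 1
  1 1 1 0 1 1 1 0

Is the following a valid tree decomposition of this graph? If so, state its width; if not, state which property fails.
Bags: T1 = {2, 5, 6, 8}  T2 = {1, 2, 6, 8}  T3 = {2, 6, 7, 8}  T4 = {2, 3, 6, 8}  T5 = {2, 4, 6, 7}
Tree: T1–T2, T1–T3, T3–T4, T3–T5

Every vertex of G appears in some bag (union = {1, 2, 3, 4, 5, 6, 7, 8}); every edge is covered by a bag; and for each vertex v the set of bags containing v is connected in the bag tree. The decomposition is therefore valid. The largest bag has 4 vertices, so the width is 3.

Yes; width 3.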